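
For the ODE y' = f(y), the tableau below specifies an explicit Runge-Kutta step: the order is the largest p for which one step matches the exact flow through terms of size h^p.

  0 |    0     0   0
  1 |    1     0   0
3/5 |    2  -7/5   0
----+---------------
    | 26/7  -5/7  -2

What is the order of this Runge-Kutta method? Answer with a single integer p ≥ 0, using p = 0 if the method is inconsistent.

1

b = (26/7, -5/7, -2)
c = (0, 1, 3/5)
Ac = (0, 0, -7/5)
Σ b_i: 26/7·1 + (-5/7)·1 + (-2)·1 = 1 ✓
b·c: (-5/7)·1 + (-2)·3/5 = -67/35 ≠ 1/2 ⇒ order 1.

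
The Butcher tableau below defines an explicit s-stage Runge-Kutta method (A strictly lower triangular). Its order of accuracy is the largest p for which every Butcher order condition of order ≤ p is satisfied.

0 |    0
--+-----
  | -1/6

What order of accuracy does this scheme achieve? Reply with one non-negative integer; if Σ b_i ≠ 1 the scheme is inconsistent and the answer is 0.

0

b = (-1/6)
c = (0)
Σ b_i: (-1/6)·1 = -1/6 ≠ 1 ⇒ order 0.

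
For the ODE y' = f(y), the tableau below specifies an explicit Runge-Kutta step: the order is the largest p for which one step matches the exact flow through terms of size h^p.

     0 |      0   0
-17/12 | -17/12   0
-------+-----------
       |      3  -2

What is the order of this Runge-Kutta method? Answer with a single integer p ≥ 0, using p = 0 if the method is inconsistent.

1

b = (3, -2)
c = (0, -17/12)
Σ b_i: 3·1 + (-2)·1 = 1 ✓
b·c: (-2)·(-17/12) = 17/6 ≠ 1/2 ⇒ order 1.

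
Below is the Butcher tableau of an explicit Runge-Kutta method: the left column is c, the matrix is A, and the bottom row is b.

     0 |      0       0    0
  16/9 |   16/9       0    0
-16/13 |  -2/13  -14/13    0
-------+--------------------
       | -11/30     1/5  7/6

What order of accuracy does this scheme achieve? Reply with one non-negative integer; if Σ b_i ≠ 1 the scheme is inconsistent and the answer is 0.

1

b = (-11/30, 1/5, 7/6)
c = (0, 16/9, -16/13)
Ac = (0, 0, -224/117)
Σ b_i: (-11/30)·1 + 1/5·1 + 7/6·1 = 1 ✓
b·c: 1/5·16/9 + 7/6·(-16/13) = -632/585 ≠ 1/2 ⇒ order 1.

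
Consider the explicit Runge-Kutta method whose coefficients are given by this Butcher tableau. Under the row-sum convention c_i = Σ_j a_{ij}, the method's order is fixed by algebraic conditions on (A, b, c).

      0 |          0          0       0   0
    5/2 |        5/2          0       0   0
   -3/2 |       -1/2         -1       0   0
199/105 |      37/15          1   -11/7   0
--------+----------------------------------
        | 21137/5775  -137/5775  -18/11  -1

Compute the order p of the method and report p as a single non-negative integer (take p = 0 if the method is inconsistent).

2

b = (21137/5775, -137/5775, -18/11, -1)
c = (0, 5/2, -3/2, 199/105)
Ac = (0, 0, -5/2, 34/7)
Σ b_i: 21137/5775·1 + (-137/5775)·1 + (-18/11)·1 + (-1)·1 = 1 ✓
b·c: (-137/5775)·5/2 + (-18/11)·(-3/2) + (-1)·199/105 = 1/2 ✓
b·c²: (-137/5775)·25/4 + (-18/11)·9/4 + (-1)·39601/11025 = -3600419/485100 ≠ 1/3 ⇒ order 2.
b·Ac: (-18/11)·(-5/2) + (-1)·34/7 = -59/77 ≠ 1/6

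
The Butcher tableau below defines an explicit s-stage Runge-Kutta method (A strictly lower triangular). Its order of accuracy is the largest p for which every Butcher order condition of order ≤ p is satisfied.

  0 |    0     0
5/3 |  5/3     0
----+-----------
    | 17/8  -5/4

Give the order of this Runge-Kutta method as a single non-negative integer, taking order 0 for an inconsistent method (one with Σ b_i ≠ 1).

0

b = (17/8, -5/4)
c = (0, 5/3)
Σ b_i: 17/8·1 + (-5/4)·1 = 7/8 ≠ 1 ⇒ order 0.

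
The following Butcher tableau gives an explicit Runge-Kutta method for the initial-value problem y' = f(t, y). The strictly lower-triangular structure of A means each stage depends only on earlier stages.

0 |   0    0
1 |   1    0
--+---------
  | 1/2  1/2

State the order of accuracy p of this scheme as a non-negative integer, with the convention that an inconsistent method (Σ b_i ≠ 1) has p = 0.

2

b = (1/2, 1/2)
c = (0, 1)
Σ b_i: 1/2·1 + 1/2·1 = 1 ✓
b·c: 1/2·1 = 1/2 ✓; 2 stages ⇒ order 2.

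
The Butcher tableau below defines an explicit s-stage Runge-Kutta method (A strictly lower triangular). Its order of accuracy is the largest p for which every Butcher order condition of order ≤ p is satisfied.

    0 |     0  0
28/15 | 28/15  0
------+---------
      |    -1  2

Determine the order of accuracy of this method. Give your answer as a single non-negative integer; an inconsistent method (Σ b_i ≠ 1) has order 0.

1

b = (-1, 2)
c = (0, 28/15)
Σ b_i: (-1)·1 + 2·1 = 1 ✓
b·c: 2·28/15 = 56/15 ≠ 1/2 ⇒ order 1.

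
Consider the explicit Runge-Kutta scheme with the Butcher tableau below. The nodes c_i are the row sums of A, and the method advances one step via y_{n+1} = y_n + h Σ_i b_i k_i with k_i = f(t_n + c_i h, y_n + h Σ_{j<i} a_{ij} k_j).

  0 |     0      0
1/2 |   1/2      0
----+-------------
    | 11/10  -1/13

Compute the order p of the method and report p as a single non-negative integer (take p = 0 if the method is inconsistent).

b = (11/10, -1/13)
c = (0, 1/2)
Σ b_i: 11/10·1 + (-1/13)·1 = 133/130 ≠ 1 ⇒ order 0.

0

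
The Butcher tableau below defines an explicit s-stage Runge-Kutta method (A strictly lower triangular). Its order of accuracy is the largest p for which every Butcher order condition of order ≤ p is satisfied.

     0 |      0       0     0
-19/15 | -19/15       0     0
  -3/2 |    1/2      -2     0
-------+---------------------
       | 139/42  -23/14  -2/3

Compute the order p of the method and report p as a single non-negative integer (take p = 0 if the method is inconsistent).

1

b = (139/42, -23/14, -2/3)
c = (0, -19/15, -3/2)
Ac = (0, 0, 38/15)
Σ b_i: 139/42·1 + (-23/14)·1 + (-2/3)·1 = 1 ✓
b·c: (-23/14)·(-19/15) + (-2/3)·(-3/2) = 647/210 ≠ 1/2 ⇒ order 1.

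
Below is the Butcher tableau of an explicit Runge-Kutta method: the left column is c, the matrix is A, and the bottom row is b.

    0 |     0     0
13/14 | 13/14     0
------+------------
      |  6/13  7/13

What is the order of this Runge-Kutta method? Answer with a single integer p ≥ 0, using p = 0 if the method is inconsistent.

2

b = (6/13, 7/13)
c = (0, 13/14)
Σ b_i: 6/13·1 + 7/13·1 = 1 ✓
b·c: 7/13·13/14 = 1/2 ✓; 2 stages ⇒ order 2.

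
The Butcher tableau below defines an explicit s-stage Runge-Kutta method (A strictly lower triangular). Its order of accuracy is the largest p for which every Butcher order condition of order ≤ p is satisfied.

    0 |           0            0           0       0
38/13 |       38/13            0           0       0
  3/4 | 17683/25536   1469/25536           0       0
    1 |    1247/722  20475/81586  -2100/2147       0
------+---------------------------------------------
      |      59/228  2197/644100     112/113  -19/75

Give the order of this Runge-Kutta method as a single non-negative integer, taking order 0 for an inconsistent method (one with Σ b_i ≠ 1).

b = (59/228, 2197/644100, 112/113, -19/75)
c = (0, 38/13, 3/4, 1)
Ac = (0, 0, 113/672, 0)
Σ b_i: 59/228·1 + 2197/644100·1 + 112/113·1 + (-19/75)·1 = 1 ✓
b·c: 2197/644100·38/13 + 112/113·3/4 + (-19/75)·1 = 1/2 ✓
b·c²: 2197/644100·1444/169 + 112/113·9/16 + (-19/75)·1 = 1/3 ✓
b·Ac: 112/113·113/672 = 1/6 ✓
b·c³: 2197/644100·54872/2197 + 112/113·27/64 + (-19/75)·1 = 1/4 ✓
b·(c∘Ac): 112/113·113/896 = 1/8 ✓
b·Ac²: 112/113·2147/4368 + (-19/75)·1575/988 = 1/12 ✓
b·A²c: (-19/75)·(-25/152) = 1/24 ✓; 4 stages ⇒ order 4.

4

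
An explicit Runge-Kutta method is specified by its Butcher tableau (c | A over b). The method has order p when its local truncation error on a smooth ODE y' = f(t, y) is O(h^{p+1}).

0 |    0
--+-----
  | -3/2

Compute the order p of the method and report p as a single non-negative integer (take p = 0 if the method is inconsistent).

b = (-3/2)
c = (0)
Σ b_i: (-3/2)·1 = -3/2 ≠ 1 ⇒ order 0.

0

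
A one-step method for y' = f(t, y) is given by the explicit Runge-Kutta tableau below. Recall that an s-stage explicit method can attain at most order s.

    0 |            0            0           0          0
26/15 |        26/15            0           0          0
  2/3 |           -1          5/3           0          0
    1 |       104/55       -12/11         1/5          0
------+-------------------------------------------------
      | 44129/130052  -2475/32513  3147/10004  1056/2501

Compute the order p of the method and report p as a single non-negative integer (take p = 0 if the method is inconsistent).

3

b = (44129/130052, -2475/32513, 3147/10004, 1056/2501)
c = (0, 26/15, 2/3, 1)
Ac = (0, 0, 26/9, -58/33)
Σ b_i: 44129/130052·1 + (-2475/32513)·1 + 3147/10004·1 + 1056/2501·1 = 1 ✓
b·c: (-2475/32513)·26/15 + 3147/10004·2/3 + 1056/2501·1 = 1/2 ✓
b·c²: (-2475/32513)·676/225 + 3147/10004·4/9 + 1056/2501·1 = 1/3 ✓
b·Ac: 3147/10004·26/9 + 1056/2501·(-58/33) = 1/6 ✓
b·c³: (-2475/32513)·17576/3375 + 3147/10004·8/27 + 1056/2501·1 = 13394/112545 ≠ 1/4 ⇒ order 3.
b·(c∘Ac): 3147/10004·52/27 + 1056/2501·(-58/33) = -3067/22509 ≠ 1/8
b·Ac²: 3147/10004·676/135 + 1056/2501·(-7892/2475) = 128773/562725 ≠ 1/12
b·A²c: 1056/2501·26/45 = 9152/37515 ≠ 1/24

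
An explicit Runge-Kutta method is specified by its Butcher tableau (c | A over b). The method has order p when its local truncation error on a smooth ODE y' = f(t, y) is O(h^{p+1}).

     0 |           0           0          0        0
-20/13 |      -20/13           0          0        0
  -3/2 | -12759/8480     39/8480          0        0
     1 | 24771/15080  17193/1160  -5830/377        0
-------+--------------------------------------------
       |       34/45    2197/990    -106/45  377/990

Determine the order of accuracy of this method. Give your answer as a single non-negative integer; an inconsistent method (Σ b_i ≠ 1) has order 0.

b = (34/45, 2197/990, -106/45, 377/990)
c = (0, -20/13, -3/2, 1)
Ac = (0, 0, -3/424, 297/754)
Σ b_i: 34/45·1 + 2197/990·1 + (-106/45)·1 + 377/990·1 = 1 ✓
b·c: 2197/990·(-20/13) + (-106/45)·(-3/2) + 377/990·1 = 1/2 ✓
b·c²: 2197/990·400/169 + (-106/45)·9/4 + 377/990·1 = 1/3 ✓
b·Ac: (-106/45)·(-3/424) + 377/990·297/754 = 1/6 ✓
b·c³: 2197/990·(-8000/2197) + (-106/45)·(-27/8) + 377/990·1 = 1/4 ✓
b·(c∘Ac): (-106/45)·9/848 + 377/990·297/754 = 1/8 ✓
b·Ac²: (-106/45)·15/1378 + 377/990·2805/9802 = 1/12 ✓
b·A²c: 377/990·165/1508 = 1/24 ✓; 4 stages ⇒ order 4.

4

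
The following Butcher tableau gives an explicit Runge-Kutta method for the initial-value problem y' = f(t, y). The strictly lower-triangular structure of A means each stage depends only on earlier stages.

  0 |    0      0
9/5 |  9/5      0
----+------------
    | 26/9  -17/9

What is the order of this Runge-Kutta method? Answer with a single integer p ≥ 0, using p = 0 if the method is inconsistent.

b = (26/9, -17/9)
c = (0, 9/5)
Σ b_i: 26/9·1 + (-17/9)·1 = 1 ✓
b·c: (-17/9)·9/5 = -17/5 ≠ 1/2 ⇒ order 1.

1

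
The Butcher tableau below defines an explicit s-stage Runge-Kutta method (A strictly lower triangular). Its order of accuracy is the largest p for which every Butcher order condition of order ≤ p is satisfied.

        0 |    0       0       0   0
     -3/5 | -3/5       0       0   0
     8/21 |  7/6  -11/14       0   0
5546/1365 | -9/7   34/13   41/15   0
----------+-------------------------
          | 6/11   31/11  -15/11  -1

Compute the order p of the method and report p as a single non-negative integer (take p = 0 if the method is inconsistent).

b = (6/11, 31/11, -15/11, -1)
c = (0, -3/5, 8/21, 5546/1365)
Ac = (0, 0, 33/70, -2162/4095)
Σ b_i: 6/11·1 + 31/11·1 + (-15/11)·1 + (-1)·1 = 1 ✓
b·c: 31/11·(-3/5) + (-15/11)·8/21 + (-1)·5546/1365 = -18839/3003 ≠ 1/2 ⇒ order 1.

1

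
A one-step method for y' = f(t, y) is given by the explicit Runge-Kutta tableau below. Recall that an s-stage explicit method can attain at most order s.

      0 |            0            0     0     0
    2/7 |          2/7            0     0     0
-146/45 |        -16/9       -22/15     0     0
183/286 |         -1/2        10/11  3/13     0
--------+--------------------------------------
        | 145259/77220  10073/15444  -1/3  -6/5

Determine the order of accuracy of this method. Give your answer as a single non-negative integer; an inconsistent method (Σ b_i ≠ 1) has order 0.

b = (145259/77220, 10073/15444, -1/3, -6/5)
c = (0, 2/7, -146/45, 183/286)
Ac = (0, 0, -44/105, -7342/15015)
Σ b_i: 145259/77220·1 + 10073/15444·1 + (-1/3)·1 + (-6/5)·1 = 1 ✓
b·c: 10073/15444·2/7 + (-1/3)·(-146/45) + (-6/5)·183/286 = 1/2 ✓
b·c²: 10073/15444·4/49 + (-1/3)·21316/2025 + (-6/5)·33489/81796 = -6864344561/1739187450 ≠ 1/3 ⇒ order 2.
b·Ac: (-1/3)·(-44/105) + (-6/5)·(-7342/15015) = 163616/225225 ≠ 1/6

2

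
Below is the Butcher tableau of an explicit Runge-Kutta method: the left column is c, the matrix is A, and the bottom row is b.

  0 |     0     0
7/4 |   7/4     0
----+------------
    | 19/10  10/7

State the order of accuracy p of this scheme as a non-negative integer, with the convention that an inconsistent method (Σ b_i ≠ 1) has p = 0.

0

b = (19/10, 10/7)
c = (0, 7/4)
Σ b_i: 19/10·1 + 10/7·1 = 233/70 ≠ 1 ⇒ order 0.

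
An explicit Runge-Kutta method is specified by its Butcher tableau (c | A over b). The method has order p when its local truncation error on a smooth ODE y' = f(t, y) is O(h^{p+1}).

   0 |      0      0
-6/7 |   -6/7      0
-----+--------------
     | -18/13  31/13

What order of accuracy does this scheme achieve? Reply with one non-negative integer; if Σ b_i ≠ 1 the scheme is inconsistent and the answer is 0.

b = (-18/13, 31/13)
c = (0, -6/7)
Σ b_i: (-18/13)·1 + 31/13·1 = 1 ✓
b·c: 31/13·(-6/7) = -186/91 ≠ 1/2 ⇒ order 1.

1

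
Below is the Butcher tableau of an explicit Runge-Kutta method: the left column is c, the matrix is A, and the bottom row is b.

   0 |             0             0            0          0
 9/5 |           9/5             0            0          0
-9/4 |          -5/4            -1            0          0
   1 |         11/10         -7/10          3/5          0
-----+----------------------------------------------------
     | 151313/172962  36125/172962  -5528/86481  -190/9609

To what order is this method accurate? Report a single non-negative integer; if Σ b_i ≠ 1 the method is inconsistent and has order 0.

3

b = (151313/172962, 36125/172962, -5528/86481, -190/9609)
c = (0, 9/5, -9/4, 1)
Ac = (0, 0, -9/5, -261/100)
Σ b_i: 151313/172962·1 + 36125/172962·1 + (-5528/86481)·1 + (-190/9609)·1 = 1 ✓
b·c: 36125/172962·9/5 + (-5528/86481)·(-9/4) + (-190/9609)·1 = 1/2 ✓
b·c²: 36125/172962·81/25 + (-5528/86481)·81/16 + (-190/9609)·1 = 1/3 ✓
b·Ac: (-5528/86481)·(-9/5) + (-190/9609)·(-261/100) = 1/6 ✓
b·c³: 36125/172962·729/125 + (-5528/86481)·(-729/64) + (-190/9609)·1 = 148087/76872 ≠ 1/4 ⇒ order 3.
b·(c∘Ac): (-5528/86481)·81/20 + (-190/9609)·(-261/100) = -6639/32030 ≠ 1/8
b·Ac²: (-5528/86481)·(-81/25) + (-190/9609)·1539/2000 = 4917/25624 ≠ 1/12
b·A²c: (-190/9609)·(-27/25) = 342/16015 ≠ 1/24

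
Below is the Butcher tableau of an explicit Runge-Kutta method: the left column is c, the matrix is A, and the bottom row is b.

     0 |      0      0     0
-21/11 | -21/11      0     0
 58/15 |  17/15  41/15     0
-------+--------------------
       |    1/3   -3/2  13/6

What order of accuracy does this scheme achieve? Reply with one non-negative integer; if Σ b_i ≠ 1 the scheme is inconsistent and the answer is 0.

b = (1/3, -3/2, 13/6)
c = (0, -21/11, 58/15)
Ac = (0, 0, -287/55)
Σ b_i: 1/3·1 + (-3/2)·1 + 13/6·1 = 1 ✓
b·c: (-3/2)·(-21/11) + 13/6·58/15 = 11129/990 ≠ 1/2 ⇒ order 1.

1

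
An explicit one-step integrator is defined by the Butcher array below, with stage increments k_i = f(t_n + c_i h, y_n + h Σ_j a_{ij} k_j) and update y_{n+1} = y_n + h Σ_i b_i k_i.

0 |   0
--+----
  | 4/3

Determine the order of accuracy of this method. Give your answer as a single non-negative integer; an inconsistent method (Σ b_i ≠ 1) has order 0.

b = (4/3)
c = (0)
Σ b_i: 4/3·1 = 4/3 ≠ 1 ⇒ order 0.

0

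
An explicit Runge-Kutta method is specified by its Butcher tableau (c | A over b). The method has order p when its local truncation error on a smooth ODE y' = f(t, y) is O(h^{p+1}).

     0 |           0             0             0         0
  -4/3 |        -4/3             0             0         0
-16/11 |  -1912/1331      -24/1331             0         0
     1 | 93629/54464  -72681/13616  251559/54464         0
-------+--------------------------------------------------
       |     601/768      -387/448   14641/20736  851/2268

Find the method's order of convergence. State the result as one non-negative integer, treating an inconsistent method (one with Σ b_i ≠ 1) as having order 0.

4

b = (601/768, -387/448, 14641/20736, 851/2268)
c = (0, -4/3, -16/11, 1)
Ac = (0, 0, 32/1331, 679/1702)
Σ b_i: 601/768·1 + (-387/448)·1 + 14641/20736·1 + 851/2268·1 = 1 ✓
b·c: (-387/448)·(-4/3) + 14641/20736·(-16/11) + 851/2268·1 = 1/2 ✓
b·c²: (-387/448)·16/9 + 14641/20736·256/121 + 851/2268·1 = 1/3 ✓
b·Ac: 14641/20736·32/1331 + 851/2268·679/1702 = 1/6 ✓
b·c³: (-387/448)·(-64/27) + 14641/20736·(-4096/1331) + 851/2268·1 = 1/4 ✓
b·(c∘Ac): 14641/20736·(-512/14641) + 851/2268·679/1702 = 1/8 ✓
b·Ac²: 14641/20736·(-128/3993) + 851/2268·721/2553 = 1/12 ✓
b·A²c: 851/2268·189/1702 = 1/24 ✓; 4 stages ⇒ order 4.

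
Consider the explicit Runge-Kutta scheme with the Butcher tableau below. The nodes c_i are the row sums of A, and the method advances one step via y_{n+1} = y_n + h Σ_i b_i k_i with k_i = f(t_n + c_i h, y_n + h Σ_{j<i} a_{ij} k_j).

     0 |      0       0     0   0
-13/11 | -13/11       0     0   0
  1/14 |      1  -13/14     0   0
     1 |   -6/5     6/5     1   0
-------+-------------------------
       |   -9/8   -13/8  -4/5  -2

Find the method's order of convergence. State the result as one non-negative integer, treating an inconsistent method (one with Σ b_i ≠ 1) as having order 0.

b = (-9/8, -13/8, -4/5, -2)
c = (0, -13/11, 1/14, 1)
Ac = (0, 0, 169/154, -1037/770)
Σ b_i: (-9/8)·1 + (-13/8)·1 + (-4/5)·1 + (-2)·1 = -111/20 ≠ 1 ⇒ order 0.

0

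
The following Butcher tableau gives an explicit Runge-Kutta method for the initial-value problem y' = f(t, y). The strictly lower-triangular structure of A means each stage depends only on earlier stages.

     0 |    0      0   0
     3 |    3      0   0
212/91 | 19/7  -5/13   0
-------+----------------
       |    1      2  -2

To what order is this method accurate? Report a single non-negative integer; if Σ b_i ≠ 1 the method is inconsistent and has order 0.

b = (1, 2, -2)
c = (0, 3, 212/91)
Ac = (0, 0, -15/13)
Σ b_i: 1·1 + 2·1 + (-2)·1 = 1 ✓
b·c: 2·3 + (-2)·212/91 = 122/91 ≠ 1/2 ⇒ order 1.

1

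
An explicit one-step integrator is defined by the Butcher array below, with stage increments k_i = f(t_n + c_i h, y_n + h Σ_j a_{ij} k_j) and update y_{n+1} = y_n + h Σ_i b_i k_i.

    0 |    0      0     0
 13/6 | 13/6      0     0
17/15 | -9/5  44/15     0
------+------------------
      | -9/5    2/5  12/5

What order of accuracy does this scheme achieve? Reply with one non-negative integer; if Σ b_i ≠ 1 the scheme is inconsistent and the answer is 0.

b = (-9/5, 2/5, 12/5)
c = (0, 13/6, 17/15)
Ac = (0, 0, 286/45)
Σ b_i: (-9/5)·1 + 2/5·1 + 12/5·1 = 1 ✓
b·c: 2/5·13/6 + 12/5·17/15 = 269/75 ≠ 1/2 ⇒ order 1.

1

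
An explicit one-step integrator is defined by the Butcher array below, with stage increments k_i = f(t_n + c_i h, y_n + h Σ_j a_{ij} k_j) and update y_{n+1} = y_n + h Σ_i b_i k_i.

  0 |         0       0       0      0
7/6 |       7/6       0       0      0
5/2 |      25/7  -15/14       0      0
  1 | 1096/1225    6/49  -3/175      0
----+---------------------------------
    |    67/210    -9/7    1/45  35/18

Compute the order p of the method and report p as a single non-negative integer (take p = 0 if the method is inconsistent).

b = (67/210, -9/7, 1/45, 35/18)
c = (0, 7/6, 5/2, 1)
Ac = (0, 0, -5/4, 1/10)
Σ b_i: 67/210·1 + (-9/7)·1 + 1/45·1 + 35/18·1 = 1 ✓
b·c: (-9/7)·7/6 + 1/45·5/2 + 35/18·1 = 1/2 ✓
b·c²: (-9/7)·49/36 + 1/45·25/4 + 35/18·1 = 1/3 ✓
b·Ac: 1/45·(-5/4) + 35/18·1/10 = 1/6 ✓
b·c³: (-9/7)·343/216 + 1/45·125/8 + 35/18·1 = 1/4 ✓
b·(c∘Ac): 1/45·(-25/8) + 35/18·1/10 = 1/8 ✓
b·Ac²: 1/45·(-35/24) + 35/18·5/84 = 1/12 ✓
b·A²c: 35/18·3/140 = 1/24 ✓; 4 stages ⇒ order 4.

4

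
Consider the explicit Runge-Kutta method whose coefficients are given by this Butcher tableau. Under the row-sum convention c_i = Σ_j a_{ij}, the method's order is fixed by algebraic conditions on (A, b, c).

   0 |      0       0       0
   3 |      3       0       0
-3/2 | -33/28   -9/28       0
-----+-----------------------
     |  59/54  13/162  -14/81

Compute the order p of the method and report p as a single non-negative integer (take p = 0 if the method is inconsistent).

3

b = (59/54, 13/162, -14/81)
c = (0, 3, -3/2)
Ac = (0, 0, -27/28)
Σ b_i: 59/54·1 + 13/162·1 + (-14/81)·1 = 1 ✓
b·c: 13/162·3 + (-14/81)·(-3/2) = 1/2 ✓
b·c²: 13/162·9 + (-14/81)·9/4 = 1/3 ✓
b·Ac: (-14/81)·(-27/28) = 1/6 ✓; 3 stages ⇒ order 3.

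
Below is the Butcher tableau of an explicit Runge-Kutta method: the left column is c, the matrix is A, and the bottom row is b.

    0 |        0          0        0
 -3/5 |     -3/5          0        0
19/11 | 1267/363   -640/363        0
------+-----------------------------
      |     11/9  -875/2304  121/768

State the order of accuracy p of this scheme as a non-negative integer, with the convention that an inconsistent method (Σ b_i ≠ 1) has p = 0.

3

b = (11/9, -875/2304, 121/768)
c = (0, -3/5, 19/11)
Ac = (0, 0, 128/121)
Σ b_i: 11/9·1 + (-875/2304)·1 + 121/768·1 = 1 ✓
b·c: (-875/2304)·(-3/5) + 121/768·19/11 = 1/2 ✓
b·c²: (-875/2304)·9/25 + 121/768·361/121 = 1/3 ✓
b·Ac: 121/768·128/121 = 1/6 ✓; 3 stages ⇒ order 3.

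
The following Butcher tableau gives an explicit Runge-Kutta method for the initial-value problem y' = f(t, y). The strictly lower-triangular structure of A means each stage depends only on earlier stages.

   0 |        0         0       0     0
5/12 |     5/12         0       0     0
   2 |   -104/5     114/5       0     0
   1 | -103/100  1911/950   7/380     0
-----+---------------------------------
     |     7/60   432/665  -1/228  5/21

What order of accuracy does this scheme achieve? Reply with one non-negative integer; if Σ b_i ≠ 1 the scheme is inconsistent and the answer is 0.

b = (7/60, 432/665, -1/228, 5/21)
c = (0, 5/12, 2, 1)
Ac = (0, 0, 19/2, 7/8)
Σ b_i: 7/60·1 + 432/665·1 + (-1/228)·1 + 5/21·1 = 1 ✓
b·c: 432/665·5/12 + (-1/228)·2 + 5/21·1 = 1/2 ✓
b·c²: 432/665·25/144 + (-1/228)·4 + 5/21·1 = 1/3 ✓
b·Ac: (-1/228)·19/2 + 5/21·7/8 = 1/6 ✓
b·c³: 432/665·125/1728 + (-1/228)·8 + 5/21·1 = 1/4 ✓
b·(c∘Ac): (-1/228)·19 + 5/21·7/8 = 1/8 ✓
b·Ac²: (-1/228)·95/24 + 5/21·203/480 = 1/12 ✓
b·A²c: 5/21·7/40 = 1/24 ✓; 4 stages ⇒ order 4.

4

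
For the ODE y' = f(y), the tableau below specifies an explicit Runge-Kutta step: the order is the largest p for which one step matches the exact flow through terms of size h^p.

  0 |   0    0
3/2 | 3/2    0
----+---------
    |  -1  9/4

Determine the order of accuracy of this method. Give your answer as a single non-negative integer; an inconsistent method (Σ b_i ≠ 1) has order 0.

0

b = (-1, 9/4)
c = (0, 3/2)
Σ b_i: (-1)·1 + 9/4·1 = 5/4 ≠ 1 ⇒ order 0.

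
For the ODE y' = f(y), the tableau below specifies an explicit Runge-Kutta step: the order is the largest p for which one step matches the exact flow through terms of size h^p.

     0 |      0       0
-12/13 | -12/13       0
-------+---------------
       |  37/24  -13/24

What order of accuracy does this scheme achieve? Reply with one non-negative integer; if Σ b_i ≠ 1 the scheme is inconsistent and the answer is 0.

b = (37/24, -13/24)
c = (0, -12/13)
Σ b_i: 37/24·1 + (-13/24)·1 = 1 ✓
b·c: (-13/24)·(-12/13) = 1/2 ✓; 2 stages ⇒ order 2.

2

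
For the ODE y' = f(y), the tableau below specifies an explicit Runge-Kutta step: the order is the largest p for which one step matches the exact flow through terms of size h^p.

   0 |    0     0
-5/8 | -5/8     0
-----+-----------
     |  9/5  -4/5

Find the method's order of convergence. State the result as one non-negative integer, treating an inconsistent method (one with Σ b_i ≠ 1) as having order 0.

b = (9/5, -4/5)
c = (0, -5/8)
Σ b_i: 9/5·1 + (-4/5)·1 = 1 ✓
b·c: (-4/5)·(-5/8) = 1/2 ✓; 2 stages ⇒ order 2.

2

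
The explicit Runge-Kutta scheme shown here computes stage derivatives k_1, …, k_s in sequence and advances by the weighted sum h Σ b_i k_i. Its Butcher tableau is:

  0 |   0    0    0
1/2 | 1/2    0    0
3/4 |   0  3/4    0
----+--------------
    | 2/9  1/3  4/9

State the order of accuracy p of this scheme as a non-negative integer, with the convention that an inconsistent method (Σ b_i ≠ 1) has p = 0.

b = (2/9, 1/3, 4/9)
c = (0, 1/2, 3/4)
Ac = (0, 0, 3/8)
Σ b_i: 2/9·1 + 1/3·1 + 4/9·1 = 1 ✓
b·c: 1/3·1/2 + 4/9·3/4 = 1/2 ✓
b·c²: 1/3·1/4 + 4/9·9/16 = 1/3 ✓
b·Ac: 4/9·3/8 = 1/6 ✓; 3 stages ⇒ order 3.

3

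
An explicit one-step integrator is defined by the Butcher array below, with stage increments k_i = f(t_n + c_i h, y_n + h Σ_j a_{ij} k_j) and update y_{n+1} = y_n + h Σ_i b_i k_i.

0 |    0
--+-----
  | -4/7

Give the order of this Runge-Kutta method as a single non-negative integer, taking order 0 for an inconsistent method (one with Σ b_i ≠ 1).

b = (-4/7)
c = (0)
Σ b_i: (-4/7)·1 = -4/7 ≠ 1 ⇒ order 0.

0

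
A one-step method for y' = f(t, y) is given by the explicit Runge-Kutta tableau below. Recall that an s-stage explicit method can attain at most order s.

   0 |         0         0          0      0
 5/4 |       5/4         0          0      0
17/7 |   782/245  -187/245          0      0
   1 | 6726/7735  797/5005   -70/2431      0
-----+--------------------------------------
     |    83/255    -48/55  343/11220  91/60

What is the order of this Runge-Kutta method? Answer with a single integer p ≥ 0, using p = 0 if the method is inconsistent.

b = (83/255, -48/55, 343/11220, 91/60)
c = (0, 5/4, 17/7, 1)
Ac = (0, 0, -187/196, 47/364)
Σ b_i: 83/255·1 + (-48/55)·1 + 343/11220·1 + 91/60·1 = 1 ✓
b·c: (-48/55)·5/4 + 343/11220·17/7 + 91/60·1 = 1/2 ✓
b·c²: (-48/55)·25/16 + 343/11220·289/49 + 91/60·1 = 1/3 ✓
b·Ac: 343/11220·(-187/196) + 91/60·47/364 = 1/6 ✓
b·c³: (-48/55)·125/64 + 343/11220·4913/343 + 91/60·1 = 1/4 ✓
b·(c∘Ac): 343/11220·(-3179/1372) + 91/60·47/364 = 1/8 ✓
b·Ac²: 343/11220·(-935/784) + 91/60·115/1456 = 1/12 ✓
b·A²c: 91/60·5/182 = 1/24 ✓; 4 stages ⇒ order 4.

4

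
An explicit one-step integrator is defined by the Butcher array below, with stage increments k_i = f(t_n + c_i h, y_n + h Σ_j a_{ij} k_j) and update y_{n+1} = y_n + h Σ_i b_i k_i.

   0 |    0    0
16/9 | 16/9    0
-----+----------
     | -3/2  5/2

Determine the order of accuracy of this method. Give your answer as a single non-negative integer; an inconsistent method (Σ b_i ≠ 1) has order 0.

1

b = (-3/2, 5/2)
c = (0, 16/9)
Σ b_i: (-3/2)·1 + 5/2·1 = 1 ✓
b·c: 5/2·16/9 = 40/9 ≠ 1/2 ⇒ order 1.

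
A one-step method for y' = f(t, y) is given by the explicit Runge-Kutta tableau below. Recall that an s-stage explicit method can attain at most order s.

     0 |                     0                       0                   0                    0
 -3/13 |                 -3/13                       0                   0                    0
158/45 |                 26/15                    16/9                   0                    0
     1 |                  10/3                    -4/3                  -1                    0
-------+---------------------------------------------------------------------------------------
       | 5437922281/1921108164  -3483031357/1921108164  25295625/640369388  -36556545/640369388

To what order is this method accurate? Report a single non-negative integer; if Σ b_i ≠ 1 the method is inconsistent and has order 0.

b = (5437922281/1921108164, -3483031357/1921108164, 25295625/640369388, -36556545/640369388)
c = (0, -3/13, 158/45, 1)
Ac = (0, 0, -16/39, -1874/585)
Σ b_i: 5437922281/1921108164·1 + (-3483031357/1921108164)·1 + 25295625/640369388·1 + (-36556545/640369388)·1 = 1 ✓
b·c: (-3483031357/1921108164)·(-3/13) + 25295625/640369388·158/45 + (-36556545/640369388)·1 = 1/2 ✓
b·c²: (-3483031357/1921108164)·9/169 + 25295625/640369388·24964/2025 + (-36556545/640369388)·1 = 1/3 ✓
b·Ac: 25295625/640369388·(-16/39) + (-36556545/640369388)·(-1874/585) = 1/6 ✓
b·c³: (-3483031357/1921108164)·(-27/2197) + 25295625/640369388·3944312/91125 + (-36556545/640369388)·1 = 94122709526/56192413797 ≠ 1/4 ⇒ order 3.
b·(c∘Ac): 25295625/640369388·(-2528/1755) + (-36556545/640369388)·(-1874/585) = 1573039511/12487203066 ≠ 1/8
b·Ac²: 25295625/640369388·16/169 + (-36556545/640369388)·(-4243216/342225) = 199919096024/280962068985 ≠ 1/12
b·A²c: (-36556545/640369388)·16/39 = -48742060/2081200511 ≠ 1/24

3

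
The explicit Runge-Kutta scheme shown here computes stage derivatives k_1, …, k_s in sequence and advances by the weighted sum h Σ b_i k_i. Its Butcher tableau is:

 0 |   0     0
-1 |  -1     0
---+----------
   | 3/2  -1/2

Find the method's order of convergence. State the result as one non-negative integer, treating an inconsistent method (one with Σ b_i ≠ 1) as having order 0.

2

b = (3/2, -1/2)
c = (0, -1)
Σ b_i: 3/2·1 + (-1/2)·1 = 1 ✓
b·c: (-1/2)·(-1) = 1/2 ✓; 2 stages ⇒ order 2.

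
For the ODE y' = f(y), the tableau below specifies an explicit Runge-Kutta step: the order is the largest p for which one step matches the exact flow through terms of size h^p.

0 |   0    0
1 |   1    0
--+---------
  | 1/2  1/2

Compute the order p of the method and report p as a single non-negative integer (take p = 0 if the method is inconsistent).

2

b = (1/2, 1/2)
c = (0, 1)
Σ b_i: 1/2·1 + 1/2·1 = 1 ✓
b·c: 1/2·1 = 1/2 ✓; 2 stages ⇒ order 2.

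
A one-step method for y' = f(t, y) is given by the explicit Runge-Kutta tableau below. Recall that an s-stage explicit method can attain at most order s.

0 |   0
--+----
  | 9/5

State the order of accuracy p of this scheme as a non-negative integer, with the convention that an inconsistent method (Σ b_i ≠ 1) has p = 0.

b = (9/5)
c = (0)
Σ b_i: 9/5·1 = 9/5 ≠ 1 ⇒ order 0.

0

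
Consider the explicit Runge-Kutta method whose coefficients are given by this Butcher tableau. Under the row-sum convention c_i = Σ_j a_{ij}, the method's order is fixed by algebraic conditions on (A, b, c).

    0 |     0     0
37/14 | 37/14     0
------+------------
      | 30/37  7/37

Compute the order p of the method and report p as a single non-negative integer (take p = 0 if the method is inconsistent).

2

b = (30/37, 7/37)
c = (0, 37/14)
Σ b_i: 30/37·1 + 7/37·1 = 1 ✓
b·c: 7/37·37/14 = 1/2 ✓; 2 stages ⇒ order 2.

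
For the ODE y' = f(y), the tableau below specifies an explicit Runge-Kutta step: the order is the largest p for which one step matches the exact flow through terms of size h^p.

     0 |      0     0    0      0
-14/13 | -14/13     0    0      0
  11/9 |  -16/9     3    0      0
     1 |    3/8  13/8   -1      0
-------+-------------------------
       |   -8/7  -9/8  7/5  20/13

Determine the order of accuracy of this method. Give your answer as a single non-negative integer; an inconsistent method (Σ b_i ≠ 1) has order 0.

0

b = (-8/7, -9/8, 7/5, 20/13)
c = (0, -14/13, 11/9, 1)
Ac = (0, 0, -42/13, -107/36)
Σ b_i: (-8/7)·1 + (-9/8)·1 + 7/5·1 + 20/13·1 = 2441/3640 ≠ 1 ⇒ order 0.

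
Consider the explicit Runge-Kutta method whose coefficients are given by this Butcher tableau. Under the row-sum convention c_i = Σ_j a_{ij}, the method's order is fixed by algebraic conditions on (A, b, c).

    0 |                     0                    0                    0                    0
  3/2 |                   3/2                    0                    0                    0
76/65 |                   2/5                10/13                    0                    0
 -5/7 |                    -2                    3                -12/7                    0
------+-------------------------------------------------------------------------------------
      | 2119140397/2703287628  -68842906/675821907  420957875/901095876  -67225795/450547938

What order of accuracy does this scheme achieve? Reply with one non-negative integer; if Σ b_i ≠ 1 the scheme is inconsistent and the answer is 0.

3

b = (2119140397/2703287628, -68842906/675821907, 420957875/901095876, -67225795/450547938)
c = (0, 3/2, 76/65, -5/7)
Ac = (0, 0, 15/13, 2271/910)
Σ b_i: 2119140397/2703287628·1 + (-68842906/675821907)·1 + 420957875/901095876·1 + (-67225795/450547938)·1 = 1 ✓
b·c: (-68842906/675821907)·3/2 + 420957875/901095876·76/65 + (-67225795/450547938)·(-5/7) = 1/2 ✓
b·c²: (-68842906/675821907)·9/4 + 420957875/901095876·5776/4225 + (-67225795/450547938)·25/49 = 1/3 ✓
b·Ac: 420957875/901095876·15/13 + (-67225795/450547938)·2271/910 = 1/6 ✓
b·c³: (-68842906/675821907)·27/8 + 420957875/901095876·438976/274625 + (-67225795/450547938)·(-125/343) = 37500007007/81999724716 ≠ 1/4 ⇒ order 3.
b·(c∘Ac): 420957875/901095876·228/169 + (-67225795/450547938)·(-2271/1274) = 89732165/100121764 ≠ 1/8
b·Ac²: 420957875/901095876·45/26 + (-67225795/450547938)·521277/118300 = 2949561067/19523743980 ≠ 1/12
b·A²c: (-67225795/450547938)·(-180/91) = 7387450/25030441 ≠ 1/24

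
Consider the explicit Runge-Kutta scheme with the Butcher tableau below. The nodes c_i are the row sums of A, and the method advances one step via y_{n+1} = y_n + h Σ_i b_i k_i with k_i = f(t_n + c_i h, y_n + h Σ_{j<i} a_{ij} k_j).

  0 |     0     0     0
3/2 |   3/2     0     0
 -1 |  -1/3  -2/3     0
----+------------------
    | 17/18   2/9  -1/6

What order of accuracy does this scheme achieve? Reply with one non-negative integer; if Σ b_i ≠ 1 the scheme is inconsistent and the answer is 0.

3

b = (17/18, 2/9, -1/6)
c = (0, 3/2, -1)
Ac = (0, 0, -1)
Σ b_i: 17/18·1 + 2/9·1 + (-1/6)·1 = 1 ✓
b·c: 2/9·3/2 + (-1/6)·(-1) = 1/2 ✓
b·c²: 2/9·9/4 + (-1/6)·1 = 1/3 ✓
b·Ac: (-1/6)·(-1) = 1/6 ✓; 3 stages ⇒ order 3.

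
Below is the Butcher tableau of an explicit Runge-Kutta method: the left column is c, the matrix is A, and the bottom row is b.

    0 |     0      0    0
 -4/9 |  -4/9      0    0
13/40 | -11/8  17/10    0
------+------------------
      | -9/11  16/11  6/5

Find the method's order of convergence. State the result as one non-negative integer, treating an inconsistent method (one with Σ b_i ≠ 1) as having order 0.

0

b = (-9/11, 16/11, 6/5)
c = (0, -4/9, 13/40)
Ac = (0, 0, -34/45)
Σ b_i: (-9/11)·1 + 16/11·1 + 6/5·1 = 101/55 ≠ 1 ⇒ order 0.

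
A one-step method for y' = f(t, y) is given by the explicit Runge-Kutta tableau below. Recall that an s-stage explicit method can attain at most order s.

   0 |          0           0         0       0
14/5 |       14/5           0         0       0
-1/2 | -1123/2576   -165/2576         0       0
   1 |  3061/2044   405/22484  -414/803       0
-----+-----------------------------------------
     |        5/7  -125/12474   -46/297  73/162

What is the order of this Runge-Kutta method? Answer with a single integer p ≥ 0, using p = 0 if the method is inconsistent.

b = (5/7, -125/12474, -46/297, 73/162)
c = (0, 14/5, -1/2, 1)
Ac = (0, 0, -33/184, 45/146)
Σ b_i: 5/7·1 + (-125/12474)·1 + (-46/297)·1 + 73/162·1 = 1 ✓
b·c: (-125/12474)·14/5 + (-46/297)·(-1/2) + 73/162·1 = 1/2 ✓
b·c²: (-125/12474)·196/25 + (-46/297)·1/4 + 73/162·1 = 1/3 ✓
b·Ac: (-46/297)·(-33/184) + 73/162·45/146 = 1/6 ✓
b·c³: (-125/12474)·2744/125 + (-46/297)·(-1/8) + 73/162·1 = 1/4 ✓
b·(c∘Ac): (-46/297)·33/368 + 73/162·45/146 = 1/8 ✓
b·Ac²: (-46/297)·(-231/460) + 73/162·9/730 = 1/12 ✓
b·A²c: 73/162·27/292 = 1/24 ✓; 4 stages ⇒ order 4.

4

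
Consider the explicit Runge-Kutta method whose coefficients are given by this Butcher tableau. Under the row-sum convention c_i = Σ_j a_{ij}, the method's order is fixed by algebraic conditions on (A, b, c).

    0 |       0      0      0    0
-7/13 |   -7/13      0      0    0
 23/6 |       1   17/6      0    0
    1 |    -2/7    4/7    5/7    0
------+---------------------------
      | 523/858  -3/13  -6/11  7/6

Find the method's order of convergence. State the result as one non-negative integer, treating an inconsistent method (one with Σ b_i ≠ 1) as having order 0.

1

b = (523/858, -3/13, -6/11, 7/6)
c = (0, -7/13, 23/6, 1)
Ac = (0, 0, -119/78, 1327/546)
Σ b_i: 523/858·1 + (-3/13)·1 + (-6/11)·1 + 7/6·1 = 1 ✓
b·c: (-3/13)·(-7/13) + (-6/11)·23/6 + 7/6·1 = -8923/11154 ≠ 1/2 ⇒ order 1.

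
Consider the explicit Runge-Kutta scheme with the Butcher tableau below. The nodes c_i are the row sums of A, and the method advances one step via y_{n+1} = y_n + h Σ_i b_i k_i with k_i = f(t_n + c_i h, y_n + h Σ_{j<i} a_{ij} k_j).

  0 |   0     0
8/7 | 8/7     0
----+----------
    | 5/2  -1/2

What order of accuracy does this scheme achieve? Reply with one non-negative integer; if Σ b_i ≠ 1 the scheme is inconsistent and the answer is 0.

b = (5/2, -1/2)
c = (0, 8/7)
Σ b_i: 5/2·1 + (-1/2)·1 = 2 ≠ 1 ⇒ order 0.

0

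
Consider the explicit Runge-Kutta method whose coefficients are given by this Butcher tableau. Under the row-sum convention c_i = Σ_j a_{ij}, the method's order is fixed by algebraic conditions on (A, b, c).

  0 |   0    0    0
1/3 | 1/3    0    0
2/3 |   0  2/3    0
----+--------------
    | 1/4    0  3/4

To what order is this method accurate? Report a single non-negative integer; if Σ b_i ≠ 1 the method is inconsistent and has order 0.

b = (1/4, 0, 3/4)
c = (0, 1/3, 2/3)
Ac = (0, 0, 2/9)
Σ b_i: 1/4·1 + 3/4·1 = 1 ✓
b·c: 3/4·2/3 = 1/2 ✓
b·c²: 3/4·4/9 = 1/3 ✓
b·Ac: 3/4·2/9 = 1/6 ✓; 3 stages ⇒ order 3.

3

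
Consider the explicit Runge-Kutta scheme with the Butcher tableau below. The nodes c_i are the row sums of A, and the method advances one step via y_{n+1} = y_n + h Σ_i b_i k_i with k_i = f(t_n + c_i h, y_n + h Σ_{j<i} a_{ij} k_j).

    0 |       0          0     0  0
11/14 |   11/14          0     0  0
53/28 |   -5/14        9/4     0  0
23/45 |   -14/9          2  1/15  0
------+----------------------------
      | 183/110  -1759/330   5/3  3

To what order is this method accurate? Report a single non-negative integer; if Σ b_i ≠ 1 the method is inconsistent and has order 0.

b = (183/110, -1759/330, 5/3, 3)
c = (0, 11/14, 53/28, 23/45)
Ac = (0, 0, 99/56, 713/420)
Σ b_i: 183/110·1 + (-1759/330)·1 + 5/3·1 + 3·1 = 1 ✓
b·c: (-1759/330)·11/14 + 5/3·53/28 + 3·23/45 = 1/2 ✓
b·c²: (-1759/330)·121/196 + 5/3·2809/784 + 3·529/2025 = 1833451/529200 ≠ 1/3 ⇒ order 2.
b·Ac: 5/3·99/56 + 3·713/420 = 2251/280 ≠ 1/6

2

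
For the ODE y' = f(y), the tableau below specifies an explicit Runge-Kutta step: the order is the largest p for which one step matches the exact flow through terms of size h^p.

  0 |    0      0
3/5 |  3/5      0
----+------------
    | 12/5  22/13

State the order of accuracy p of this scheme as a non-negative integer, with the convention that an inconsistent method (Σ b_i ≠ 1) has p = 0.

0

b = (12/5, 22/13)
c = (0, 3/5)
Σ b_i: 12/5·1 + 22/13·1 = 266/65 ≠ 1 ⇒ order 0.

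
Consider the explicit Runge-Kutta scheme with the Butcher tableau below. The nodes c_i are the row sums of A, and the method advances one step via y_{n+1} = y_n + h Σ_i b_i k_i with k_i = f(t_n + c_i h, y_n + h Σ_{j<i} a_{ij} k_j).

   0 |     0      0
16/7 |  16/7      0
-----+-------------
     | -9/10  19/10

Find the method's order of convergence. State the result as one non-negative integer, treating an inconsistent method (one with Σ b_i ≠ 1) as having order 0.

b = (-9/10, 19/10)
c = (0, 16/7)
Σ b_i: (-9/10)·1 + 19/10·1 = 1 ✓
b·c: 19/10·16/7 = 152/35 ≠ 1/2 ⇒ order 1.

1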